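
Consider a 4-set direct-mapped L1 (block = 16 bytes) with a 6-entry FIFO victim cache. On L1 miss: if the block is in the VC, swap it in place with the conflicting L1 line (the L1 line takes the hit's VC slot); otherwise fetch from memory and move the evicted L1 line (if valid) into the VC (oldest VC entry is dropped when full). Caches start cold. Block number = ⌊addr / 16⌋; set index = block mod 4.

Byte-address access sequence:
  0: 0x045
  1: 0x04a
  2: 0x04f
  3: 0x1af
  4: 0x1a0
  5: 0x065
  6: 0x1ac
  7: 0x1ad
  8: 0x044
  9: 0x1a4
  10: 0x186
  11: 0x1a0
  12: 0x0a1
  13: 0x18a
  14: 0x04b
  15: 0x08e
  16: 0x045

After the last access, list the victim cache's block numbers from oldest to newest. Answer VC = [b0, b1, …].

VC = [6, 24, 26, 8]

0: 0x45 (blk 4, set 0) → MISS  vc=[]
1: 0x4a (blk 4, set 0) → L1-HIT  vc=[]
2: 0x4f (blk 4, set 0) → L1-HIT  vc=[]
3: 0x1af (blk 26, set 2) → MISS  vc=[]
4: 0x1a0 (blk 26, set 2) → L1-HIT  vc=[]
5: 0x65 (blk 6, set 2) → MISS  vc=[26]
6: 0x1ac (blk 26, set 2) → VC-HIT  vc=[6]
7: 0x1ad (blk 26, set 2) → L1-HIT  vc=[6]
8: 0x44 (blk 4, set 0) → L1-HIT  vc=[6]
9: 0x1a4 (blk 26, set 2) → L1-HIT  vc=[6]
10: 0x186 (blk 24, set 0) → MISS  vc=[6, 4]
11: 0x1a0 (blk 26, set 2) → L1-HIT  vc=[6, 4]
12: 0xa1 (blk 10, set 2) → MISS  vc=[6, 4, 26]
13: 0x18a (blk 24, set 0) → L1-HIT  vc=[6, 4, 26]
14: 0x4b (blk 4, set 0) → VC-HIT  vc=[6, 24, 26]
15: 0x8e (blk 8, set 0) → MISS  vc=[6, 24, 26, 4]
16: 0x45 (blk 4, set 0) → VC-HIT  vc=[6, 24, 26, 8]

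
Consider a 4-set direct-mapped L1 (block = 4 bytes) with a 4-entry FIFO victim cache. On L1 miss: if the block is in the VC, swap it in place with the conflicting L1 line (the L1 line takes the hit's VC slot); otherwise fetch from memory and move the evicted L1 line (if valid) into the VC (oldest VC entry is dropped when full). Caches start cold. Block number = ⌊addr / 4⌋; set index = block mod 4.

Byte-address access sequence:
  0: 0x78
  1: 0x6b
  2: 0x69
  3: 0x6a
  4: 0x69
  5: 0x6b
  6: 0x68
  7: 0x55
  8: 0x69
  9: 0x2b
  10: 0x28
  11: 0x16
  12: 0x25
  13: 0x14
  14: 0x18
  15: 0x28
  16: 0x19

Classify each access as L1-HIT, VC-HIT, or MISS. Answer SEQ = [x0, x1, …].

SEQ = [MISS, MISS, L1-HIT, L1-HIT, L1-HIT, L1-HIT, L1-HIT, MISS, L1-HIT, MISS, L1-HIT, MISS, MISS, VC-HIT, MISS, VC-HIT, VC-HIT]

#0 0x78→b30/s2 MISS; vc=[]
#1 0x6b→b26/s2 MISS; vc=[30]
#2 0x69→b26/s2 L1-HIT; vc=[30]
#3 0x6a→b26/s2 L1-HIT; vc=[30]
#4 0x69→b26/s2 L1-HIT; vc=[30]
#5 0x6b→b26/s2 L1-HIT; vc=[30]
#6 0x68→b26/s2 L1-HIT; vc=[30]
#7 0x55→b21/s1 MISS; vc=[30]
#8 0x69→b26/s2 L1-HIT; vc=[30]
#9 0x2b→b10/s2 MISS; vc=[30,26]
#10 0x28→b10/s2 L1-HIT; vc=[30,26]
#11 0x16→b5/s1 MISS; vc=[30,26,21]
#12 0x25→b9/s1 MISS; vc=[30,26,21,5]
#13 0x14→b5/s1 VC-HIT; vc=[30,26,21,9]
#14 0x18→b6/s2 MISS; vc=[26,21,9,10]
#15 0x28→b10/s2 VC-HIT; vc=[26,21,9,6]
#16 0x19→b6/s2 VC-HIT; vc=[26,21,9,10]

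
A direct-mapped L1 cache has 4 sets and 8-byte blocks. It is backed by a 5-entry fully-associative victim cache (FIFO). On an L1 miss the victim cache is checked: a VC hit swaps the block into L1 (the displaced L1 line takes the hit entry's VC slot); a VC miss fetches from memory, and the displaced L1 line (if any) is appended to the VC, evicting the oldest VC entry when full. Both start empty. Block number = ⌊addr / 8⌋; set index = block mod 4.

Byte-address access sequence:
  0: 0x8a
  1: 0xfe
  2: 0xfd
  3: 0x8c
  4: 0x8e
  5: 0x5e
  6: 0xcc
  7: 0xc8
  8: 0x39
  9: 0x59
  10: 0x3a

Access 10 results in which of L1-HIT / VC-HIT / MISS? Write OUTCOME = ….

#0 0x8a→b17/s1 MISS; vc=[]
#1 0xfe→b31/s3 MISS; vc=[]
#2 0xfd→b31/s3 L1-HIT; vc=[]
#3 0x8c→b17/s1 L1-HIT; vc=[]
#4 0x8e→b17/s1 L1-HIT; vc=[]
#5 0x5e→b11/s3 MISS; vc=[31]
#6 0xcc→b25/s1 MISS; vc=[31,17]
#7 0xc8→b25/s1 L1-HIT; vc=[31,17]
#8 0x39→b7/s3 MISS; vc=[31,17,11]
#9 0x59→b11/s3 VC-HIT; vc=[31,17,7]
#10 0x3a→b7/s3 VC-HIT; vc=[31,17,11]

OUTCOME = VC-HIT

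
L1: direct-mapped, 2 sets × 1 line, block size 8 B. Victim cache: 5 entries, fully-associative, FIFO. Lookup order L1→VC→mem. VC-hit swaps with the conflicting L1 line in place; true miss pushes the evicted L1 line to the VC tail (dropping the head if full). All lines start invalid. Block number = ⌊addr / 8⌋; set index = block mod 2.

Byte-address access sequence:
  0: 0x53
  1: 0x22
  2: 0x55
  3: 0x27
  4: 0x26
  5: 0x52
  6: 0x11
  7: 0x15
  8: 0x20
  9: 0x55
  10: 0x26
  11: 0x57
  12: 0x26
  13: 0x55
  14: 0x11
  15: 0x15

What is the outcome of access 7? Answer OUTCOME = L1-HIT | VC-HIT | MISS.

OUTCOME = L1-HIT

  [0] addr=0x53 blk=10 s=0: MISS | VC []
  [1] addr=0x22 blk=4 s=0: MISS | VC [10]
  [2] addr=0x55 blk=10 s=0: VC-HIT | VC [4]
  [3] addr=0x27 blk=4 s=0: VC-HIT | VC [10]
  [4] addr=0x26 blk=4 s=0: L1-HIT | VC [10]
  [5] addr=0x52 blk=10 s=0: VC-HIT | VC [4]
  [6] addr=0x11 blk=2 s=0: MISS | VC [4, 10]
  [7] addr=0x15 blk=2 s=0: L1-HIT | VC [4, 10]
  [8] addr=0x20 blk=4 s=0: VC-HIT | VC [2, 10]
  [9] addr=0x55 blk=10 s=0: VC-HIT | VC [2, 4]
  [10] addr=0x26 blk=4 s=0: VC-HIT | VC [2, 10]
  [11] addr=0x57 blk=10 s=0: VC-HIT | VC [2, 4]
  [12] addr=0x26 blk=4 s=0: VC-HIT | VC [2, 10]
  [13] addr=0x55 blk=10 s=0: VC-HIT | VC [2, 4]
  [14] addr=0x11 blk=2 s=0: VC-HIT | VC [10, 4]
  [15] addr=0x15 blk=2 s=0: L1-HIT | VC [10, 4]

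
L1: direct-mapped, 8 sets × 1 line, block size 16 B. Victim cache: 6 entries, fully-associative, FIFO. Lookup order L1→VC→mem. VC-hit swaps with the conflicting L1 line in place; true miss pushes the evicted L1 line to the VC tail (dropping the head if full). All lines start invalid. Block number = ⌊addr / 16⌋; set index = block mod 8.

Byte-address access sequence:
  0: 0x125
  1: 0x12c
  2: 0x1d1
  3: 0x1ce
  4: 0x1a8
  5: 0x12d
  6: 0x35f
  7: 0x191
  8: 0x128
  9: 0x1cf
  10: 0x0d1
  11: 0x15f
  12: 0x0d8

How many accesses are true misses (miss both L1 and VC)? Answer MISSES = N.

MISSES = 8

  [0] addr=0x125 blk=18 s=2: MISS | VC []
  [1] addr=0x12c blk=18 s=2: L1-HIT | VC []
  [2] addr=0x1d1 blk=29 s=5: MISS | VC []
  [3] addr=0x1ce blk=28 s=4: MISS | VC []
  [4] addr=0x1a8 blk=26 s=2: MISS | VC [18]
  [5] addr=0x12d blk=18 s=2: VC-HIT | VC [26]
  [6] addr=0x35f blk=53 s=5: MISS | VC [26, 29]
  [7] addr=0x191 blk=25 s=1: MISS | VC [26, 29]
  [8] addr=0x128 blk=18 s=2: L1-HIT | VC [26, 29]
  [9] addr=0x1cf blk=28 s=4: L1-HIT | VC [26, 29]
  [10] addr=0xd1 blk=13 s=5: MISS | VC [26, 29, 53]
  [11] addr=0x15f blk=21 s=5: MISS | VC [26, 29, 53, 13]
  [12] addr=0xd8 blk=13 s=5: VC-HIT | VC [26, 29, 53, 21]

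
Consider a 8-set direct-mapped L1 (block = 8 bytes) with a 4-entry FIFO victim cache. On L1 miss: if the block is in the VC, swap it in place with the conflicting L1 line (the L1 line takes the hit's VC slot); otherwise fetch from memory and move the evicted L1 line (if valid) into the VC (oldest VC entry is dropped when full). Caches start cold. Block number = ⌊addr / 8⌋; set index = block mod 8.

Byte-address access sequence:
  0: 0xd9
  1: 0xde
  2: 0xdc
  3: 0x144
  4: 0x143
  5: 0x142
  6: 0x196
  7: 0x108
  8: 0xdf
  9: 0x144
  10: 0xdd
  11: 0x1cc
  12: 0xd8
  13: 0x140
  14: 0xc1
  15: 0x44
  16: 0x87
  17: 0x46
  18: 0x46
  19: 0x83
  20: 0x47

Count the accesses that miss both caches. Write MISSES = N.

MISSES = 8

  [0] addr=0xd9 blk=27 s=3: MISS | VC []
  [1] addr=0xde blk=27 s=3: L1-HIT | VC []
  [2] addr=0xdc blk=27 s=3: L1-HIT | VC []
  [3] addr=0x144 blk=40 s=0: MISS | VC []
  [4] addr=0x143 blk=40 s=0: L1-HIT | VC []
  [5] addr=0x142 blk=40 s=0: L1-HIT | VC []
  [6] addr=0x196 blk=50 s=2: MISS | VC []
  [7] addr=0x108 blk=33 s=1: MISS | VC []
  [8] addr=0xdf blk=27 s=3: L1-HIT | VC []
  [9] addr=0x144 blk=40 s=0: L1-HIT | VC []
  [10] addr=0xdd blk=27 s=3: L1-HIT | VC []
  [11] addr=0x1cc blk=57 s=1: MISS | VC [33]
  [12] addr=0xd8 blk=27 s=3: L1-HIT | VC [33]
  [13] addr=0x140 blk=40 s=0: L1-HIT | VC [33]
  [14] addr=0xc1 blk=24 s=0: MISS | VC [33, 40]
  [15] addr=0x44 blk=8 s=0: MISS | VC [33, 40, 24]
  [16] addr=0x87 blk=16 s=0: MISS | VC [33, 40, 24, 8]
  [17] addr=0x46 blk=8 s=0: VC-HIT | VC [33, 40, 24, 16]
  [18] addr=0x46 blk=8 s=0: L1-HIT | VC [33, 40, 24, 16]
  [19] addr=0x83 blk=16 s=0: VC-HIT | VC [33, 40, 24, 8]
  [20] addr=0x47 blk=8 s=0: VC-HIT | VC [33, 40, 24, 16]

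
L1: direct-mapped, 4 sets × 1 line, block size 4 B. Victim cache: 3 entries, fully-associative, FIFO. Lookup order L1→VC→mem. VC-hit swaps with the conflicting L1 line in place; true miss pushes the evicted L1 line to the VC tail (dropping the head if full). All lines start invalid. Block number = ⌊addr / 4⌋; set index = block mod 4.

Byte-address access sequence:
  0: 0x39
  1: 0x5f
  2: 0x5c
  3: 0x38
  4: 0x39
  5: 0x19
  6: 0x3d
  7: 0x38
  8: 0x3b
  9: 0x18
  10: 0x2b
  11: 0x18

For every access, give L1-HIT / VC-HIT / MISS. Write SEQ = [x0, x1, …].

0: 0x39 (blk 14, set 2) → MISS  vc=[]
1: 0x5f (blk 23, set 3) → MISS  vc=[]
2: 0x5c (blk 23, set 3) → L1-HIT  vc=[]
3: 0x38 (blk 14, set 2) → L1-HIT  vc=[]
4: 0x39 (blk 14, set 2) → L1-HIT  vc=[]
5: 0x19 (blk 6, set 2) → MISS  vc=[14]
6: 0x3d (blk 15, set 3) → MISS  vc=[14, 23]
7: 0x38 (blk 14, set 2) → VC-HIT  vc=[6, 23]
8: 0x3b (blk 14, set 2) → L1-HIT  vc=[6, 23]
9: 0x18 (blk 6, set 2) → VC-HIT  vc=[14, 23]
10: 0x2b (blk 10, set 2) → MISS  vc=[14, 23, 6]
11: 0x18 (blk 6, set 2) → VC-HIT  vc=[14, 23, 10]

SEQ = [MISS, MISS, L1-HIT, L1-HIT, L1-HIT, MISS, MISS, VC-HIT, L1-HIT, VC-HIT, MISS, VC-HIT]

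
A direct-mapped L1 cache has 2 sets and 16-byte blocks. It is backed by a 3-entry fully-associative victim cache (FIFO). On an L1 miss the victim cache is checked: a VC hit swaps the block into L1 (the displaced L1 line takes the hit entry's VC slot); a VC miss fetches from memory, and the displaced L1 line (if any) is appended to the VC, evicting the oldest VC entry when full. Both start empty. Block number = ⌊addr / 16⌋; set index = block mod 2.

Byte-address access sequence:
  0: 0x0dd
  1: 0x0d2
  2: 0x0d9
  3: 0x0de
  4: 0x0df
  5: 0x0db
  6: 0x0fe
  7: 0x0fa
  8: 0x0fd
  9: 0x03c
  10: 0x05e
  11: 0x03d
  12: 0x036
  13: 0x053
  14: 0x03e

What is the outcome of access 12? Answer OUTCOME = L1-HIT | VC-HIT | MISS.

  [0] addr=0xdd blk=13 s=1: MISS | VC []
  [1] addr=0xd2 blk=13 s=1: L1-HIT | VC []
  [2] addr=0xd9 blk=13 s=1: L1-HIT | VC []
  [3] addr=0xde blk=13 s=1: L1-HIT | VC []
  [4] addr=0xdf blk=13 s=1: L1-HIT | VC []
  [5] addr=0xdb blk=13 s=1: L1-HIT | VC []
  [6] addr=0xfe blk=15 s=1: MISS | VC [13]
  [7] addr=0xfa blk=15 s=1: L1-HIT | VC [13]
  [8] addr=0xfd blk=15 s=1: L1-HIT | VC [13]
  [9] addr=0x3c blk=3 s=1: MISS | VC [13, 15]
  [10] addr=0x5e blk=5 s=1: MISS | VC [13, 15, 3]
  [11] addr=0x3d blk=3 s=1: VC-HIT | VC [13, 15, 5]
  [12] addr=0x36 blk=3 s=1: L1-HIT | VC [13, 15, 5]
  [13] addr=0x53 blk=5 s=1: VC-HIT | VC [13, 15, 3]
  [14] addr=0x3e blk=3 s=1: VC-HIT | VC [13, 15, 5]

OUTCOME = L1-HIT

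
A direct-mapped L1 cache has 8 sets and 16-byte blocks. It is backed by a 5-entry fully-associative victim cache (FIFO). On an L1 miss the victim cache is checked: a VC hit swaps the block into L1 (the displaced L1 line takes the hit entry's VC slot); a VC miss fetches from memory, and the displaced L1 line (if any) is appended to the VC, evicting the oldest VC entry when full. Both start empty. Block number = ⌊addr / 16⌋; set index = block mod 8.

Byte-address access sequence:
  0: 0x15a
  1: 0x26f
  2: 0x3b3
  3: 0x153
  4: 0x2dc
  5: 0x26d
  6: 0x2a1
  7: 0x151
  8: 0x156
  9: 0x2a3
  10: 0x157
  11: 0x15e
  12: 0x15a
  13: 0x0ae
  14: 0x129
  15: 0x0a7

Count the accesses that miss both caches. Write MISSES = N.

#0 0x15a→b21/s5 MISS; vc=[]
#1 0x26f→b38/s6 MISS; vc=[]
#2 0x3b3→b59/s3 MISS; vc=[]
#3 0x153→b21/s5 L1-HIT; vc=[]
#4 0x2dc→b45/s5 MISS; vc=[21]
#5 0x26d→b38/s6 L1-HIT; vc=[21]
#6 0x2a1→b42/s2 MISS; vc=[21]
#7 0x151→b21/s5 VC-HIT; vc=[45]
#8 0x156→b21/s5 L1-HIT; vc=[45]
#9 0x2a3→b42/s2 L1-HIT; vc=[45]
#10 0x157→b21/s5 L1-HIT; vc=[45]
#11 0x15e→b21/s5 L1-HIT; vc=[45]
#12 0x15a→b21/s5 L1-HIT; vc=[45]
#13 0xae→b10/s2 MISS; vc=[45,42]
#14 0x129→b18/s2 MISS; vc=[45,42,10]
#15 0xa7→b10/s2 VC-HIT; vc=[45,42,18]

MISSES = 7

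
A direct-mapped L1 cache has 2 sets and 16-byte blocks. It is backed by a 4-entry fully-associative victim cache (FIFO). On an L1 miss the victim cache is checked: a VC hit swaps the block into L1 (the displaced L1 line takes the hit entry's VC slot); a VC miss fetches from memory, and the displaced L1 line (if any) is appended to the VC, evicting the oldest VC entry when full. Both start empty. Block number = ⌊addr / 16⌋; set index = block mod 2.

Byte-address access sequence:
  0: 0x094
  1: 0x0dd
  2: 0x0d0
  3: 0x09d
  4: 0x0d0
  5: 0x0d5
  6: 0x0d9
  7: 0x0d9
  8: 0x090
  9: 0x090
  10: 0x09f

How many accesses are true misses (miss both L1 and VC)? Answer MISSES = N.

MISSES = 2

#0 0x94→b9/s1 MISS; vc=[]
#1 0xdd→b13/s1 MISS; vc=[9]
#2 0xd0→b13/s1 L1-HIT; vc=[9]
#3 0x9d→b9/s1 VC-HIT; vc=[13]
#4 0xd0→b13/s1 VC-HIT; vc=[9]
#5 0xd5→b13/s1 L1-HIT; vc=[9]
#6 0xd9→b13/s1 L1-HIT; vc=[9]
#7 0xd9→b13/s1 L1-HIT; vc=[9]
#8 0x90→b9/s1 VC-HIT; vc=[13]
#9 0x90→b9/s1 L1-HIT; vc=[13]
#10 0x9f→b9/s1 L1-HIT; vc=[13]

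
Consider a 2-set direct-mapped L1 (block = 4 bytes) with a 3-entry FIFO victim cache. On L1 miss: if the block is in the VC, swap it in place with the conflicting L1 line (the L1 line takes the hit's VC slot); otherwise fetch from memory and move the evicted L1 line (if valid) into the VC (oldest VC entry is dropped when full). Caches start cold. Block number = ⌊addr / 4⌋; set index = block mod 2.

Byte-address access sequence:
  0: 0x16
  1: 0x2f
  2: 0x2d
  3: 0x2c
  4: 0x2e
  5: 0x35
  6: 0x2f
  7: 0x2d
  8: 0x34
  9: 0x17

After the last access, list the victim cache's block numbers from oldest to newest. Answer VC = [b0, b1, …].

  [0] addr=0x16 blk=5 s=1: MISS | VC []
  [1] addr=0x2f blk=11 s=1: MISS | VC [5]
  [2] addr=0x2d blk=11 s=1: L1-HIT | VC [5]
  [3] addr=0x2c blk=11 s=1: L1-HIT | VC [5]
  [4] addr=0x2e blk=11 s=1: L1-HIT | VC [5]
  [5] addr=0x35 blk=13 s=1: MISS | VC [5, 11]
  [6] addr=0x2f blk=11 s=1: VC-HIT | VC [5, 13]
  [7] addr=0x2d blk=11 s=1: L1-HIT | VC [5, 13]
  [8] addr=0x34 blk=13 s=1: VC-HIT | VC [5, 11]
  [9] addr=0x17 blk=5 s=1: VC-HIT | VC [13, 11]

VC = [13, 11]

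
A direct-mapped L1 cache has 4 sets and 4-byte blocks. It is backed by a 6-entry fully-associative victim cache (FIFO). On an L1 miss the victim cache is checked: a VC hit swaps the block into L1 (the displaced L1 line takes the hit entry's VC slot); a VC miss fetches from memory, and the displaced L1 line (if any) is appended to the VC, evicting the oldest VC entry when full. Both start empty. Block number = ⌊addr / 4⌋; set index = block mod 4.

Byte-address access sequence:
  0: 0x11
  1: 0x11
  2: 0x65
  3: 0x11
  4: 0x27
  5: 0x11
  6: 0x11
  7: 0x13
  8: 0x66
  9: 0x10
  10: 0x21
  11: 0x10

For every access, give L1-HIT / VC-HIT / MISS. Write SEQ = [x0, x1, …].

SEQ = [MISS, L1-HIT, MISS, L1-HIT, MISS, L1-HIT, L1-HIT, L1-HIT, VC-HIT, L1-HIT, MISS, VC-HIT]

0: 0x11 (blk 4, set 0) → MISS  vc=[]
1: 0x11 (blk 4, set 0) → L1-HIT  vc=[]
2: 0x65 (blk 25, set 1) → MISS  vc=[]
3: 0x11 (blk 4, set 0) → L1-HIT  vc=[]
4: 0x27 (blk 9, set 1) → MISS  vc=[25]
5: 0x11 (blk 4, set 0) → L1-HIT  vc=[25]
6: 0x11 (blk 4, set 0) → L1-HIT  vc=[25]
7: 0x13 (blk 4, set 0) → L1-HIT  vc=[25]
8: 0x66 (blk 25, set 1) → VC-HIT  vc=[9]
9: 0x10 (blk 4, set 0) → L1-HIT  vc=[9]
10: 0x21 (blk 8, set 0) → MISS  vc=[9, 4]
11: 0x10 (blk 4, set 0) → VC-HIT  vc=[9, 8]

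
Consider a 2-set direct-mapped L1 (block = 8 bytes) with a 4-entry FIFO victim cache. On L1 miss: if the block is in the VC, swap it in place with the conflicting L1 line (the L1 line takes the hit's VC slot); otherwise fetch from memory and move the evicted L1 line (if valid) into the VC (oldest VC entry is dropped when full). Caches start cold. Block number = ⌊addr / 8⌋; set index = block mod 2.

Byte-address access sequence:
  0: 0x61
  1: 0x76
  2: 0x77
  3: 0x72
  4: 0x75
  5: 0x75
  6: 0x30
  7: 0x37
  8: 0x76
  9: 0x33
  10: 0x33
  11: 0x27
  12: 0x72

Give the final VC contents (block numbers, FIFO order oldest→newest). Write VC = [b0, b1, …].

VC = [12, 4, 6]

#0 0x61→b12/s0 MISS; vc=[]
#1 0x76→b14/s0 MISS; vc=[12]
#2 0x77→b14/s0 L1-HIT; vc=[12]
#3 0x72→b14/s0 L1-HIT; vc=[12]
#4 0x75→b14/s0 L1-HIT; vc=[12]
#5 0x75→b14/s0 L1-HIT; vc=[12]
#6 0x30→b6/s0 MISS; vc=[12,14]
#7 0x37→b6/s0 L1-HIT; vc=[12,14]
#8 0x76→b14/s0 VC-HIT; vc=[12,6]
#9 0x33→b6/s0 VC-HIT; vc=[12,14]
#10 0x33→b6/s0 L1-HIT; vc=[12,14]
#11 0x27→b4/s0 MISS; vc=[12,14,6]
#12 0x72→b14/s0 VC-HIT; vc=[12,4,6]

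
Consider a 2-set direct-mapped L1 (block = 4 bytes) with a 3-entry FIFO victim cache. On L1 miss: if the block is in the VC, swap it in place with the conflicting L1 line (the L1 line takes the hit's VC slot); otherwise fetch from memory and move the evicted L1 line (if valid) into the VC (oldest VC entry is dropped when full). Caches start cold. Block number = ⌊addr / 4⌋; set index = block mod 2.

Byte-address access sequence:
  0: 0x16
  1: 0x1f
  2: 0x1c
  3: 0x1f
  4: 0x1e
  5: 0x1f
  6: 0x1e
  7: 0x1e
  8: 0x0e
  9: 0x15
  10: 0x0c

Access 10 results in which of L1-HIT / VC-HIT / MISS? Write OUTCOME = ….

OUTCOME = VC-HIT

  [0] addr=0x16 blk=5 s=1: MISS | VC []
  [1] addr=0x1f blk=7 s=1: MISS | VC [5]
  [2] addr=0x1c blk=7 s=1: L1-HIT | VC [5]
  [3] addr=0x1f blk=7 s=1: L1-HIT | VC [5]
  [4] addr=0x1e blk=7 s=1: L1-HIT | VC [5]
  [5] addr=0x1f blk=7 s=1: L1-HIT | VC [5]
  [6] addr=0x1e blk=7 s=1: L1-HIT | VC [5]
  [7] addr=0x1e blk=7 s=1: L1-HIT | VC [5]
  [8] addr=0xe blk=3 s=1: MISS | VC [5, 7]
  [9] addr=0x15 blk=5 s=1: VC-HIT | VC [3, 7]
  [10] addr=0xc blk=3 s=1: VC-HIT | VC [5, 7]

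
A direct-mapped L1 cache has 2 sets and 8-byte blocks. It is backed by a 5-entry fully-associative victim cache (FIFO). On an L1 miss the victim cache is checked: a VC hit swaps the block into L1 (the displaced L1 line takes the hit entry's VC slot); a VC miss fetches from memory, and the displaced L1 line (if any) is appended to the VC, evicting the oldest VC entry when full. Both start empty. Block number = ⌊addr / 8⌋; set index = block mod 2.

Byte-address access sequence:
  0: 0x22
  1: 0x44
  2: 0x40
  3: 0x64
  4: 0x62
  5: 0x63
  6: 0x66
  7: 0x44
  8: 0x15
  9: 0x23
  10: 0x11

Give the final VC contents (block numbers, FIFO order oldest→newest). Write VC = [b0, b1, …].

VC = [4, 12, 8]

0: 0x22 (blk 4, set 0) → MISS  vc=[]
1: 0x44 (blk 8, set 0) → MISS  vc=[4]
2: 0x40 (blk 8, set 0) → L1-HIT  vc=[4]
3: 0x64 (blk 12, set 0) → MISS  vc=[4, 8]
4: 0x62 (blk 12, set 0) → L1-HIT  vc=[4, 8]
5: 0x63 (blk 12, set 0) → L1-HIT  vc=[4, 8]
6: 0x66 (blk 12, set 0) → L1-HIT  vc=[4, 8]
7: 0x44 (blk 8, set 0) → VC-HIT  vc=[4, 12]
8: 0x15 (blk 2, set 0) → MISS  vc=[4, 12, 8]
9: 0x23 (blk 4, set 0) → VC-HIT  vc=[2, 12, 8]
10: 0x11 (blk 2, set 0) → VC-HIT  vc=[4, 12, 8]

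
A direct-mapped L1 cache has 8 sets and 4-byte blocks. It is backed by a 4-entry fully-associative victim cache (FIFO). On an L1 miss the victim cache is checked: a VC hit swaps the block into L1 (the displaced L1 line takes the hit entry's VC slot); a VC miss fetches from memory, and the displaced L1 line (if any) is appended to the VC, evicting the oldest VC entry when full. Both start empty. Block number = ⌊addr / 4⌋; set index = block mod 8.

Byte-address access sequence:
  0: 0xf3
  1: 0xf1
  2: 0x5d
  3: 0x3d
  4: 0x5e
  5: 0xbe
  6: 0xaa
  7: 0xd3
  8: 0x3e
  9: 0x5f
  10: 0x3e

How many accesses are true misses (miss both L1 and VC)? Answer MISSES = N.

MISSES = 6

0: 0xf3 (blk 60, set 4) → MISS  vc=[]
1: 0xf1 (blk 60, set 4) → L1-HIT  vc=[]
2: 0x5d (blk 23, set 7) → MISS  vc=[]
3: 0x3d (blk 15, set 7) → MISS  vc=[23]
4: 0x5e (blk 23, set 7) → VC-HIT  vc=[15]
5: 0xbe (blk 47, set 7) → MISS  vc=[15, 23]
6: 0xaa (blk 42, set 2) → MISS  vc=[15, 23]
7: 0xd3 (blk 52, set 4) → MISS  vc=[15, 23, 60]
8: 0x3e (blk 15, set 7) → VC-HIT  vc=[47, 23, 60]
9: 0x5f (blk 23, set 7) → VC-HIT  vc=[47, 15, 60]
10: 0x3e (blk 15, set 7) → VC-HIT  vc=[47, 23, 60]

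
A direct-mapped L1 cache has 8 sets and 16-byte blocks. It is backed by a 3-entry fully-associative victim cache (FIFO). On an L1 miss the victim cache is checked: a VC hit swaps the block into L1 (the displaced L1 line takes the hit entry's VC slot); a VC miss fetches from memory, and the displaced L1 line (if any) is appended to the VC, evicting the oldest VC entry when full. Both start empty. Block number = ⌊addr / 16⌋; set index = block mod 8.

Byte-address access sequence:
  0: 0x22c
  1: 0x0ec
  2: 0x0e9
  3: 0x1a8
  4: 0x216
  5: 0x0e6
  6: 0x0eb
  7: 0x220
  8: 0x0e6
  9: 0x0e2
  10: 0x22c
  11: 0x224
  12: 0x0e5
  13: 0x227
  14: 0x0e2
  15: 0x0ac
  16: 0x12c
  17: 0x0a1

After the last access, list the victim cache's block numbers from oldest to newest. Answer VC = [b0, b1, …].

VC = [26, 34, 18]

  [0] addr=0x22c blk=34 s=2: MISS | VC []
  [1] addr=0xec blk=14 s=6: MISS | VC []
  [2] addr=0xe9 blk=14 s=6: L1-HIT | VC []
  [3] addr=0x1a8 blk=26 s=2: MISS | VC [34]
  [4] addr=0x216 blk=33 s=1: MISS | VC [34]
  [5] addr=0xe6 blk=14 s=6: L1-HIT | VC [34]
  [6] addr=0xeb blk=14 s=6: L1-HIT | VC [34]
  [7] addr=0x220 blk=34 s=2: VC-HIT | VC [26]
  [8] addr=0xe6 blk=14 s=6: L1-HIT | VC [26]
  [9] addr=0xe2 blk=14 s=6: L1-HIT | VC [26]
  [10] addr=0x22c blk=34 s=2: L1-HIT | VC [26]
  [11] addr=0x224 blk=34 s=2: L1-HIT | VC [26]
  [12] addr=0xe5 blk=14 s=6: L1-HIT | VC [26]
  [13] addr=0x227 blk=34 s=2: L1-HIT | VC [26]
  [14] addr=0xe2 blk=14 s=6: L1-HIT | VC [26]
  [15] addr=0xac blk=10 s=2: MISS | VC [26, 34]
  [16] addr=0x12c blk=18 s=2: MISS | VC [26, 34, 10]
  [17] addr=0xa1 blk=10 s=2: VC-HIT | VC [26, 34, 18]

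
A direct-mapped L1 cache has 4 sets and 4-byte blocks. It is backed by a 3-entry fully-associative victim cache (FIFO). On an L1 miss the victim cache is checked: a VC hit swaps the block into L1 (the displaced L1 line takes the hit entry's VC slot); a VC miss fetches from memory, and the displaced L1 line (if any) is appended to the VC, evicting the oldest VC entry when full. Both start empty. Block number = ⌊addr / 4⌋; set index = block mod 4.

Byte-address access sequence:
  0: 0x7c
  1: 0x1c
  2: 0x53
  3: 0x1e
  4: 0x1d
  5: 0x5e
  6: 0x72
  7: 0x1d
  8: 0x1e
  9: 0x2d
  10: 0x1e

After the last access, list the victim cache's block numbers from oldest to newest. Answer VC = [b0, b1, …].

#0 0x7c→b31/s3 MISS; vc=[]
#1 0x1c→b7/s3 MISS; vc=[31]
#2 0x53→b20/s0 MISS; vc=[31]
#3 0x1e→b7/s3 L1-HIT; vc=[31]
#4 0x1d→b7/s3 L1-HIT; vc=[31]
#5 0x5e→b23/s3 MISS; vc=[31,7]
#6 0x72→b28/s0 MISS; vc=[31,7,20]
#7 0x1d→b7/s3 VC-HIT; vc=[31,23,20]
#8 0x1e→b7/s3 L1-HIT; vc=[31,23,20]
#9 0x2d→b11/s3 MISS; vc=[23,20,7]
#10 0x1e→b7/s3 VC-HIT; vc=[23,20,11]

VC = [23, 20, 11]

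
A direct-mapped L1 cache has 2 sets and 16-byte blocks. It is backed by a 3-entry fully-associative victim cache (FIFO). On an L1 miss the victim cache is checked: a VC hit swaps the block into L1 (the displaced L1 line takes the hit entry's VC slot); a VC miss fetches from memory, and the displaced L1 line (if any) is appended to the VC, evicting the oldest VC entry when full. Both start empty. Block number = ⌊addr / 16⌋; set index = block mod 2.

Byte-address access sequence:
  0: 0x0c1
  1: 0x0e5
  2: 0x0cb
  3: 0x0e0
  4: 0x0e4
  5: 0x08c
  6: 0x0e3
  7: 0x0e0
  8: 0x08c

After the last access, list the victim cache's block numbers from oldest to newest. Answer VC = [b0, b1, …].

#0 0xc1→b12/s0 MISS; vc=[]
#1 0xe5→b14/s0 MISS; vc=[12]
#2 0xcb→b12/s0 VC-HIT; vc=[14]
#3 0xe0→b14/s0 VC-HIT; vc=[12]
#4 0xe4→b14/s0 L1-HIT; vc=[12]
#5 0x8c→b8/s0 MISS; vc=[12,14]
#6 0xe3→b14/s0 VC-HIT; vc=[12,8]
#7 0xe0→b14/s0 L1-HIT; vc=[12,8]
#8 0x8c→b8/s0 VC-HIT; vc=[12,14]

VC = [12, 14]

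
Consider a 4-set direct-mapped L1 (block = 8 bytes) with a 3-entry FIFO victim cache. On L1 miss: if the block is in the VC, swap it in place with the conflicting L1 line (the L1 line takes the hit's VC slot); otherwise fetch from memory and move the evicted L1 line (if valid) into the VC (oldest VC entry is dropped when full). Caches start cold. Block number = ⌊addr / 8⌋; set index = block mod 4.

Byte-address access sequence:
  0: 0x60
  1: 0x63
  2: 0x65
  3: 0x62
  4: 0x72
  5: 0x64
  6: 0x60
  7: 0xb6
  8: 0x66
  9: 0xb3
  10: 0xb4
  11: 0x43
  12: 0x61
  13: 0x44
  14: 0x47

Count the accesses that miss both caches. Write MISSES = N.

MISSES = 4

  [0] addr=0x60 blk=12 s=0: MISS | VC []
  [1] addr=0x63 blk=12 s=0: L1-HIT | VC []
  [2] addr=0x65 blk=12 s=0: L1-HIT | VC []
  [3] addr=0x62 blk=12 s=0: L1-HIT | VC []
  [4] addr=0x72 blk=14 s=2: MISS | VC []
  [5] addr=0x64 blk=12 s=0: L1-HIT | VC []
  [6] addr=0x60 blk=12 s=0: L1-HIT | VC []
  [7] addr=0xb6 blk=22 s=2: MISS | VC [14]
  [8] addr=0x66 blk=12 s=0: L1-HIT | VC [14]
  [9] addr=0xb3 blk=22 s=2: L1-HIT | VC [14]
  [10] addr=0xb4 blk=22 s=2: L1-HIT | VC [14]
  [11] addr=0x43 blk=8 s=0: MISS | VC [14, 12]
  [12] addr=0x61 blk=12 s=0: VC-HIT | VC [14, 8]
  [13] addr=0x44 blk=8 s=0: VC-HIT | VC [14, 12]
  [14] addr=0x47 blk=8 s=0: L1-HIT | VC [14, 12]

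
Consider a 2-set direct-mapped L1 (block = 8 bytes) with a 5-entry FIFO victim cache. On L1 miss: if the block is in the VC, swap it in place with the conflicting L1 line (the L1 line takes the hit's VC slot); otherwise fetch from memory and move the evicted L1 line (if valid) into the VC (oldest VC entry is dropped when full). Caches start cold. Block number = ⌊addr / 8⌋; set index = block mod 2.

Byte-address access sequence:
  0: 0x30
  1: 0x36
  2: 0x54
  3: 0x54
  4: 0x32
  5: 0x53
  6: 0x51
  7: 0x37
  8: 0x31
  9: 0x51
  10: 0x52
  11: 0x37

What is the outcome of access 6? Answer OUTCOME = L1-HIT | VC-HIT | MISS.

  [0] addr=0x30 blk=6 s=0: MISS | VC []
  [1] addr=0x36 blk=6 s=0: L1-HIT | VC []
  [2] addr=0x54 blk=10 s=0: MISS | VC [6]
  [3] addr=0x54 blk=10 s=0: L1-HIT | VC [6]
  [4] addr=0x32 blk=6 s=0: VC-HIT | VC [10]
  [5] addr=0x53 blk=10 s=0: VC-HIT | VC [6]
  [6] addr=0x51 blk=10 s=0: L1-HIT | VC [6]
  [7] addr=0x37 blk=6 s=0: VC-HIT | VC [10]
  [8] addr=0x31 blk=6 s=0: L1-HIT | VC [10]
  [9] addr=0x51 blk=10 s=0: VC-HIT | VC [6]
  [10] addr=0x52 blk=10 s=0: L1-HIT | VC [6]
  [11] addr=0x37 blk=6 s=0: VC-HIT | VC [10]

OUTCOME = L1-HIT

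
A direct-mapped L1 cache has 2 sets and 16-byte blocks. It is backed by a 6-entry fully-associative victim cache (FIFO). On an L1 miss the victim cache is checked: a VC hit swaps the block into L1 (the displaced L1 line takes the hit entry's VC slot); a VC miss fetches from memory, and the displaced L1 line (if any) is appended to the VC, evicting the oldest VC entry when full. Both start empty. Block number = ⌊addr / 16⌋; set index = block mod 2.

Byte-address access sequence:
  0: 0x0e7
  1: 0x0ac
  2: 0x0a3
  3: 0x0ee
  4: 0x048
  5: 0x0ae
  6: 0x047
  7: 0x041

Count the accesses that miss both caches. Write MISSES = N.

  [0] addr=0xe7 blk=14 s=0: MISS | VC []
  [1] addr=0xac blk=10 s=0: MISS | VC [14]
  [2] addr=0xa3 blk=10 s=0: L1-HIT | VC [14]
  [3] addr=0xee blk=14 s=0: VC-HIT | VC [10]
  [4] addr=0x48 blk=4 s=0: MISS | VC [10, 14]
  [5] addr=0xae blk=10 s=0: VC-HIT | VC [4, 14]
  [6] addr=0x47 blk=4 s=0: VC-HIT | VC [10, 14]
  [7] addr=0x41 blk=4 s=0: L1-HIT | VC [10, 14]

MISSES = 3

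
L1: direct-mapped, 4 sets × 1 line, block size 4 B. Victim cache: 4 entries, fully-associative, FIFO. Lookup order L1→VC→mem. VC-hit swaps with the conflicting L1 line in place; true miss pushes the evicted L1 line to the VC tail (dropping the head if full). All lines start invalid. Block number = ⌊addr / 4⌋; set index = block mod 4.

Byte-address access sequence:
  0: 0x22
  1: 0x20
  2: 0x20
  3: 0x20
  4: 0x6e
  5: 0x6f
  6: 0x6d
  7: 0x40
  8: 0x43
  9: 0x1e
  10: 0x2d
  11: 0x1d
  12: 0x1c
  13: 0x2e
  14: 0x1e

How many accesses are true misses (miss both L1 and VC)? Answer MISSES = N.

MISSES = 5

#0 0x22→b8/s0 MISS; vc=[]
#1 0x20→b8/s0 L1-HIT; vc=[]
#2 0x20→b8/s0 L1-HIT; vc=[]
#3 0x20→b8/s0 L1-HIT; vc=[]
#4 0x6e→b27/s3 MISS; vc=[]
#5 0x6f→b27/s3 L1-HIT; vc=[]
#6 0x6d→b27/s3 L1-HIT; vc=[]
#7 0x40→b16/s0 MISS; vc=[8]
#8 0x43→b16/s0 L1-HIT; vc=[8]
#9 0x1e→b7/s3 MISS; vc=[8,27]
#10 0x2d→b11/s3 MISS; vc=[8,27,7]
#11 0x1d→b7/s3 VC-HIT; vc=[8,27,11]
#12 0x1c→b7/s3 L1-HIT; vc=[8,27,11]
#13 0x2e→b11/s3 VC-HIT; vc=[8,27,7]
#14 0x1e→b7/s3 VC-HIT; vc=[8,27,11]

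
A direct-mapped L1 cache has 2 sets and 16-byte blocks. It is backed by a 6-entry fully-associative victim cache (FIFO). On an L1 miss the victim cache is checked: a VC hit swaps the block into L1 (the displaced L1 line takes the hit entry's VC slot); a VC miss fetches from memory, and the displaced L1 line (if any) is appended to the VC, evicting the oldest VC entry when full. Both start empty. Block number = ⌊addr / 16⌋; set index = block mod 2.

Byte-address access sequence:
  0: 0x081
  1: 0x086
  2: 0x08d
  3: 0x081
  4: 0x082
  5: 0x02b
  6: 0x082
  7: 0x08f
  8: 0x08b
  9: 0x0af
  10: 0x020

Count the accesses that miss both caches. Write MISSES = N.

MISSES = 3

0: 0x81 (blk 8, set 0) → MISS  vc=[]
1: 0x86 (blk 8, set 0) → L1-HIT  vc=[]
2: 0x8d (blk 8, set 0) → L1-HIT  vc=[]
3: 0x81 (blk 8, set 0) → L1-HIT  vc=[]
4: 0x82 (blk 8, set 0) → L1-HIT  vc=[]
5: 0x2b (blk 2, set 0) → MISS  vc=[8]
6: 0x82 (blk 8, set 0) → VC-HIT  vc=[2]
7: 0x8f (blk 8, set 0) → L1-HIT  vc=[2]
8: 0x8b (blk 8, set 0) → L1-HIT  vc=[2]
9: 0xaf (blk 10, set 0) → MISS  vc=[2, 8]
10: 0x20 (blk 2, set 0) → VC-HIT  vc=[10, 8]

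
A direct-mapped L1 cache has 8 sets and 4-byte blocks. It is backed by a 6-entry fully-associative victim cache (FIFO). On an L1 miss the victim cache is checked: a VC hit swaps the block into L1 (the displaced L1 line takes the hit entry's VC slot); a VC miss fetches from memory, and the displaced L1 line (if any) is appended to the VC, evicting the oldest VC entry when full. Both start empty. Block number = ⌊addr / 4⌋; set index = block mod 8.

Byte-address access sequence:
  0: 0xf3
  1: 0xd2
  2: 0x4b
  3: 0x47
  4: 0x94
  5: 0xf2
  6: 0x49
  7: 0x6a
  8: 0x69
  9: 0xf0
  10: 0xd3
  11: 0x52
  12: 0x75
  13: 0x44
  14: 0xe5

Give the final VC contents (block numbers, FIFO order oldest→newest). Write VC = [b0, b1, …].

VC = [60, 18, 52, 37, 17]

0: 0xf3 (blk 60, set 4) → MISS  vc=[]
1: 0xd2 (blk 52, set 4) → MISS  vc=[60]
2: 0x4b (blk 18, set 2) → MISS  vc=[60]
3: 0x47 (blk 17, set 1) → MISS  vc=[60]
4: 0x94 (blk 37, set 5) → MISS  vc=[60]
5: 0xf2 (blk 60, set 4) → VC-HIT  vc=[52]
6: 0x49 (blk 18, set 2) → L1-HIT  vc=[52]
7: 0x6a (blk 26, set 2) → MISS  vc=[52, 18]
8: 0x69 (blk 26, set 2) → L1-HIT  vc=[52, 18]
9: 0xf0 (blk 60, set 4) → L1-HIT  vc=[52, 18]
10: 0xd3 (blk 52, set 4) → VC-HIT  vc=[60, 18]
11: 0x52 (blk 20, set 4) → MISS  vc=[60, 18, 52]
12: 0x75 (blk 29, set 5) → MISS  vc=[60, 18, 52, 37]
13: 0x44 (blk 17, set 1) → L1-HIT  vc=[60, 18, 52, 37]
14: 0xe5 (blk 57, set 1) → MISS  vc=[60, 18, 52, 37, 17]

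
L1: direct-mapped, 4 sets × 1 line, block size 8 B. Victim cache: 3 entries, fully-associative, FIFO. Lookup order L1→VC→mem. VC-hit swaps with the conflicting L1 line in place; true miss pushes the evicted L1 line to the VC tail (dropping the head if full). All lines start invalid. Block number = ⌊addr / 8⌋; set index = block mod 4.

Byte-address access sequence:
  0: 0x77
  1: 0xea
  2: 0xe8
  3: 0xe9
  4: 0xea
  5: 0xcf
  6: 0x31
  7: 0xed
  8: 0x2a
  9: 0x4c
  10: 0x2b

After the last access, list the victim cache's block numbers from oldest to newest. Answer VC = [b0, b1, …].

VC = [14, 29, 9]

0: 0x77 (blk 14, set 2) → MISS  vc=[]
1: 0xea (blk 29, set 1) → MISS  vc=[]
2: 0xe8 (blk 29, set 1) → L1-HIT  vc=[]
3: 0xe9 (blk 29, set 1) → L1-HIT  vc=[]
4: 0xea (blk 29, set 1) → L1-HIT  vc=[]
5: 0xcf (blk 25, set 1) → MISS  vc=[29]
6: 0x31 (blk 6, set 2) → MISS  vc=[29, 14]
7: 0xed (blk 29, set 1) → VC-HIT  vc=[25, 14]
8: 0x2a (blk 5, set 1) → MISS  vc=[25, 14, 29]
9: 0x4c (blk 9, set 1) → MISS  vc=[14, 29, 5]
10: 0x2b (blk 5, set 1) → VC-HIT  vc=[14, 29, 9]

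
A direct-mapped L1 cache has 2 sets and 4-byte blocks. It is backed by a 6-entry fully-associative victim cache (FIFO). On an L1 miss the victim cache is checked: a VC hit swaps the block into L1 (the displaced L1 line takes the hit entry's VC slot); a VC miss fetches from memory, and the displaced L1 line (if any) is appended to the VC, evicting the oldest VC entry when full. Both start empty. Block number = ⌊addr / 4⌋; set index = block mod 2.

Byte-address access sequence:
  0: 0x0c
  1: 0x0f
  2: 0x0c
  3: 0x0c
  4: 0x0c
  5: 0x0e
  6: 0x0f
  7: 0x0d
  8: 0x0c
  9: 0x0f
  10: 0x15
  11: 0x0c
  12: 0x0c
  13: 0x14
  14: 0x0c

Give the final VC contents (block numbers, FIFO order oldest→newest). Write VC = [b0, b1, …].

VC = [5]

#0 0xc→b3/s1 MISS; vc=[]
#1 0xf→b3/s1 L1-HIT; vc=[]
#2 0xc→b3/s1 L1-HIT; vc=[]
#3 0xc→b3/s1 L1-HIT; vc=[]
#4 0xc→b3/s1 L1-HIT; vc=[]
#5 0xe→b3/s1 L1-HIT; vc=[]
#6 0xf→b3/s1 L1-HIT; vc=[]
#7 0xd→b3/s1 L1-HIT; vc=[]
#8 0xc→b3/s1 L1-HIT; vc=[]
#9 0xf→b3/s1 L1-HIT; vc=[]
#10 0x15→b5/s1 MISS; vc=[3]
#11 0xc→b3/s1 VC-HIT; vc=[5]
#12 0xc→b3/s1 L1-HIT; vc=[5]
#13 0x14→b5/s1 VC-HIT; vc=[3]
#14 0xc→b3/s1 VC-HIT; vc=[5]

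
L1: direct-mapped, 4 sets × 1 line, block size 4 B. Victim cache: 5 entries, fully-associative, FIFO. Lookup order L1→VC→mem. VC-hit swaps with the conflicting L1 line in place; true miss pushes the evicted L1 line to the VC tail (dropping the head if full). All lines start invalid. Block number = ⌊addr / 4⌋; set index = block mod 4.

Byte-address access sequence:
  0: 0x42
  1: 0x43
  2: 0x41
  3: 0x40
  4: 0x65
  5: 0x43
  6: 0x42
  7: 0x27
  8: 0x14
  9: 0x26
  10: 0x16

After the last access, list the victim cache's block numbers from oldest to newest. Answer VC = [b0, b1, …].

VC = [25, 9]

#0 0x42→b16/s0 MISS; vc=[]
#1 0x43→b16/s0 L1-HIT; vc=[]
#2 0x41→b16/s0 L1-HIT; vc=[]
#3 0x40→b16/s0 L1-HIT; vc=[]
#4 0x65→b25/s1 MISS; vc=[]
#5 0x43→b16/s0 L1-HIT; vc=[]
#6 0x42→b16/s0 L1-HIT; vc=[]
#7 0x27→b9/s1 MISS; vc=[25]
#8 0x14→b5/s1 MISS; vc=[25,9]
#9 0x26→b9/s1 VC-HIT; vc=[25,5]
#10 0x16→b5/s1 VC-HIT; vc=[25,9]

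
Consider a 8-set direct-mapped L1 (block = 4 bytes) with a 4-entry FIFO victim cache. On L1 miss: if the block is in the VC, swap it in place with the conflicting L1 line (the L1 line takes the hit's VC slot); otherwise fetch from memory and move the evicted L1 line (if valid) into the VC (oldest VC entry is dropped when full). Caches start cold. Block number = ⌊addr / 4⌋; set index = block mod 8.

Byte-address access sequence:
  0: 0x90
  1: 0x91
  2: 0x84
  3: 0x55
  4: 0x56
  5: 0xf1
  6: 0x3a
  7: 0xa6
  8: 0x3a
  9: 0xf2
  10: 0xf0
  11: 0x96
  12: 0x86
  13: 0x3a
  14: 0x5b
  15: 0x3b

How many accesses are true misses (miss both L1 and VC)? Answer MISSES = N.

0: 0x90 (blk 36, set 4) → MISS  vc=[]
1: 0x91 (blk 36, set 4) → L1-HIT  vc=[]
2: 0x84 (blk 33, set 1) → MISS  vc=[]
3: 0x55 (blk 21, set 5) → MISS  vc=[]
4: 0x56 (blk 21, set 5) → L1-HIT  vc=[]
5: 0xf1 (blk 60, set 4) → MISS  vc=[36]
6: 0x3a (blk 14, set 6) → MISS  vc=[36]
7: 0xa6 (blk 41, set 1) → MISS  vc=[36, 33]
8: 0x3a (blk 14, set 6) → L1-HIT  vc=[36, 33]
9: 0xf2 (blk 60, set 4) → L1-HIT  vc=[36, 33]
10: 0xf0 (blk 60, set 4) → L1-HIT  vc=[36, 33]
11: 0x96 (blk 37, set 5) → MISS  vc=[36, 33, 21]
12: 0x86 (blk 33, set 1) → VC-HIT  vc=[36, 41, 21]
13: 0x3a (blk 14, set 6) → L1-HIT  vc=[36, 41, 21]
14: 0x5b (blk 22, set 6) → MISS  vc=[36, 41, 21, 14]
15: 0x3b (blk 14, set 6) → VC-HIT  vc=[36, 41, 21, 22]

MISSES = 8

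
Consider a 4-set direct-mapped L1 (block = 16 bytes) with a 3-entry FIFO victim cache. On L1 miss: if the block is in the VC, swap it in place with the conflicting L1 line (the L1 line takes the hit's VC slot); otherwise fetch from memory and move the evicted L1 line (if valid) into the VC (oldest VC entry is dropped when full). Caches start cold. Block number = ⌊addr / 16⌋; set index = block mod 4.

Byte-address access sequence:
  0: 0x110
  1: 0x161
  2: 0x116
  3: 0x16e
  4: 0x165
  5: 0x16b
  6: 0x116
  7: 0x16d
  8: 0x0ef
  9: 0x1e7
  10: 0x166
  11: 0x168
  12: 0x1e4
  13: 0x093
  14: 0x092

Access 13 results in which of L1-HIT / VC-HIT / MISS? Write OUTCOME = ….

OUTCOME = MISS

#0 0x110→b17/s1 MISS; vc=[]
#1 0x161→b22/s2 MISS; vc=[]
#2 0x116→b17/s1 L1-HIT; vc=[]
#3 0x16e→b22/s2 L1-HIT; vc=[]
#4 0x165→b22/s2 L1-HIT; vc=[]
#5 0x16b→b22/s2 L1-HIT; vc=[]
#6 0x116→b17/s1 L1-HIT; vc=[]
#7 0x16d→b22/s2 L1-HIT; vc=[]
#8 0xef→b14/s2 MISS; vc=[22]
#9 0x1e7→b30/s2 MISS; vc=[22,14]
#10 0x166→b22/s2 VC-HIT; vc=[30,14]
#11 0x168→b22/s2 L1-HIT; vc=[30,14]
#12 0x1e4→b30/s2 VC-HIT; vc=[22,14]
#13 0x93→b9/s1 MISS; vc=[22,14,17]
#14 0x92→b9/s1 L1-HIT; vc=[22,14,17]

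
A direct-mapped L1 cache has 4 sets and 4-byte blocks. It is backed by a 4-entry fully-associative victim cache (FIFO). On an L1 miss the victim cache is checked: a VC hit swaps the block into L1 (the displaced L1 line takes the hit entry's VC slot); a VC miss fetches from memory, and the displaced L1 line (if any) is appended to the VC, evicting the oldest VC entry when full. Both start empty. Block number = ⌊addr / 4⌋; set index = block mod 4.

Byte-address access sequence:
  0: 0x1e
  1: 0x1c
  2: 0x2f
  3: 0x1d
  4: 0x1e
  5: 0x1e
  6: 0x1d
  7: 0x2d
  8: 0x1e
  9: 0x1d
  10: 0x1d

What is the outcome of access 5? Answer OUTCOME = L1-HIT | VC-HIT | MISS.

#0 0x1e→b7/s3 MISS; vc=[]
#1 0x1c→b7/s3 L1-HIT; vc=[]
#2 0x2f→b11/s3 MISS; vc=[7]
#3 0x1d→b7/s3 VC-HIT; vc=[11]
#4 0x1e→b7/s3 L1-HIT; vc=[11]
#5 0x1e→b7/s3 L1-HIT; vc=[11]
#6 0x1d→b7/s3 L1-HIT; vc=[11]
#7 0x2d→b11/s3 VC-HIT; vc=[7]
#8 0x1e→b7/s3 VC-HIT; vc=[11]
#9 0x1d→b7/s3 L1-HIT; vc=[11]
#10 0x1d→b7/s3 L1-HIT; vc=[11]

OUTCOME = L1-HIT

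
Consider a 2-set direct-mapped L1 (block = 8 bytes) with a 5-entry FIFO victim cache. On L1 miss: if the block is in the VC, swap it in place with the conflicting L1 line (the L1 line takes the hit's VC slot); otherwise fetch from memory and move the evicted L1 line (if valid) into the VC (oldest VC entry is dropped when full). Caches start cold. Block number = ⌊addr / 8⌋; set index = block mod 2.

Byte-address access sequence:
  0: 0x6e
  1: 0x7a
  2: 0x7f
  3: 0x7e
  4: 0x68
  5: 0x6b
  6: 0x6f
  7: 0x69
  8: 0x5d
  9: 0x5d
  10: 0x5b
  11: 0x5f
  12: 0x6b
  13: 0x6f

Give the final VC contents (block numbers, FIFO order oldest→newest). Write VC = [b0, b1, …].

  [0] addr=0x6e blk=13 s=1: MISS | VC []
  [1] addr=0x7a blk=15 s=1: MISS | VC [13]
  [2] addr=0x7f blk=15 s=1: L1-HIT | VC [13]
  [3] addr=0x7e blk=15 s=1: L1-HIT | VC [13]
  [4] addr=0x68 blk=13 s=1: VC-HIT | VC [15]
  [5] addr=0x6b blk=13 s=1: L1-HIT | VC [15]
  [6] addr=0x6f blk=13 s=1: L1-HIT | VC [15]
  [7] addr=0x69 blk=13 s=1: L1-HIT | VC [15]
  [8] addr=0x5d blk=11 s=1: MISS | VC [15, 13]
  [9] addr=0x5d blk=11 s=1: L1-HIT | VC [15, 13]
  [10] addr=0x5b blk=11 s=1: L1-HIT | VC [15, 13]
  [11] addr=0x5f blk=11 s=1: L1-HIT | VC [15, 13]
  [12] addr=0x6b blk=13 s=1: VC-HIT | VC [15, 11]
  [13] addr=0x6f blk=13 s=1: L1-HIT | VC [15, 11]

VC = [15, 11]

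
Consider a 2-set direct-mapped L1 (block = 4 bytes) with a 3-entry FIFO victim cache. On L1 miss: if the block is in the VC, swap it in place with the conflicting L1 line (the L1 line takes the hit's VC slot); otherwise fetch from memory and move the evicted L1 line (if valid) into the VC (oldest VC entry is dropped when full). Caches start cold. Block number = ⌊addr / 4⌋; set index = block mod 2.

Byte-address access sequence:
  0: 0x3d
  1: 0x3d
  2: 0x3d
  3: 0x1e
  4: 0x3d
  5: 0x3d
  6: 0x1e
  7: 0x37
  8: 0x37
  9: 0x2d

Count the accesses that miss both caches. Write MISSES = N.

  [0] addr=0x3d blk=15 s=1: MISS | VC []
  [1] addr=0x3d blk=15 s=1: L1-HIT | VC []
  [2] addr=0x3d blk=15 s=1: L1-HIT | VC []
  [3] addr=0x1e blk=7 s=1: MISS | VC [15]
  [4] addr=0x3d blk=15 s=1: VC-HIT | VC [7]
  [5] addr=0x3d blk=15 s=1: L1-HIT | VC [7]
  [6] addr=0x1e blk=7 s=1: VC-HIT | VC [15]
  [7] addr=0x37 blk=13 s=1: MISS | VC [15, 7]
  [8] addr=0x37 blk=13 s=1: L1-HIT | VC [15, 7]
  [9] addr=0x2d blk=11 s=1: MISS | VC [15, 7, 13]

MISSES = 4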